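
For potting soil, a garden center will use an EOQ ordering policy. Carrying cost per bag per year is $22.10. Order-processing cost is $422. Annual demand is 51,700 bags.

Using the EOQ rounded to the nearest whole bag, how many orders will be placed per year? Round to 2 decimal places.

Q* = √(2·D·S / H) = √(2·51,700·422 / 22.1) = √1,974,425.3 ≈ 1,405.14 → Q = 1,405
Orders per year = D/Q = 51,700 / 1,405 = 36.797

36.80 orders per year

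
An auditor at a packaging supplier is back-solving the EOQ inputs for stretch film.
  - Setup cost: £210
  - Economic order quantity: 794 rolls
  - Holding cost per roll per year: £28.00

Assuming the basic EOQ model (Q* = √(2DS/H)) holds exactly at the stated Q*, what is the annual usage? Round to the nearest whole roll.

42,029 rolls per year

From Q* = √(2DS/H) ⇒ Q*² = 2DS/H.
D = Q²H / (2S) = 794² × 28 / (2 × 210) = 42,029.07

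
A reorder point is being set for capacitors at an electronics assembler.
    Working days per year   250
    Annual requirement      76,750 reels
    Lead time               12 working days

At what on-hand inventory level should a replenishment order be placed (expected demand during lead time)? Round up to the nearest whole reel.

3,684 reels

Daily demand d = 76,750 / 250 = 307.000 reels/day
Demand during lead time = 307.000 × 12 = 3,684.00
Reorder point = 3,684.00 → round up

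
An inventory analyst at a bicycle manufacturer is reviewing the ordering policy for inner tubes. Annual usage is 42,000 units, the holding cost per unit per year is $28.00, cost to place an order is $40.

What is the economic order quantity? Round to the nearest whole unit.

Optimal lot size Q* = (2 × 42,000 × $40 / $28)^½ ≈ 346.41

346 units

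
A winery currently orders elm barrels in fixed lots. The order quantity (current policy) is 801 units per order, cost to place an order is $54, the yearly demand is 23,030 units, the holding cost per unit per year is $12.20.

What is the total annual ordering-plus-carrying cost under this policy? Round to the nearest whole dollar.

Annual ordering cost = (D/Q)·S = (23,030/801) × 54 = $1,552.58
Annual holding cost  = (Q/2)·H = (801/2) × 12.2 = $4,886.10
Total = $1,552.58 + $4,886.10 = $6,438.68

$6,439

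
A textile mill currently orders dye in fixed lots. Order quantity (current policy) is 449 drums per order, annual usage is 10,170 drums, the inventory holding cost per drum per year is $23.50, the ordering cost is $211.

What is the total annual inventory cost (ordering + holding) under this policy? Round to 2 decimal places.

Annual ordering cost = (D/Q)·S = (10,170/449) × 211 = $4,779.22
Annual holding cost  = (Q/2)·H = (449/2) × 23.5 = $5,275.75
Total = $4,779.22 + $5,275.75 = $10,054.97

$10,054.97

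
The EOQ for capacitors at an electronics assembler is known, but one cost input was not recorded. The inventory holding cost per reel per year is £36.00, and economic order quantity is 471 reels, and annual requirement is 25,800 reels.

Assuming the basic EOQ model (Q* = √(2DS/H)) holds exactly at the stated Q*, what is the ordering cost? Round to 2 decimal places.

£154.77

Since Q* = (2DS/H)^½, squaring gives Q*²·H = 2DS.
S = Q²H / (2D) = 471² × 36 / (2 × 25,800) = 154.7728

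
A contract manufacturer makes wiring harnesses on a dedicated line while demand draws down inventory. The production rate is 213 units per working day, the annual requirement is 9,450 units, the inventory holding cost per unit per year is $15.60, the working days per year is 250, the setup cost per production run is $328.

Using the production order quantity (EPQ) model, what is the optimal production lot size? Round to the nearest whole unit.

Daily demand d = 9,450/250 = 37.800; p = 213; 1 − d/p = 0.82254
EPQ = √(2DS / (H(1 − d/p)))
    = √(2 × 9,450 × 328 / (15.6 × 0.82254)) ≈ 695.07

695 units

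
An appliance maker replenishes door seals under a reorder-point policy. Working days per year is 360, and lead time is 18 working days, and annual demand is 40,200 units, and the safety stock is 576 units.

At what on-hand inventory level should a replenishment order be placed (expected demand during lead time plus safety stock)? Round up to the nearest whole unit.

Daily demand d = 40,200 / 360 = 111.667 units/day
Demand during lead time = 111.667 × 18 = 2,010.00
Reorder point = 2,010.00 + 576 = 2,586.00 → round up

2,586 units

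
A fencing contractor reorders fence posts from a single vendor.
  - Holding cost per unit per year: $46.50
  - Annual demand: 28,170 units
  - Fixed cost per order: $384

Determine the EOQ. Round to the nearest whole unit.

2DS/H = 2·28,170·384/46.5 = 465,259.35
EOQ = √465,259.35 ≈ 682.10

682 units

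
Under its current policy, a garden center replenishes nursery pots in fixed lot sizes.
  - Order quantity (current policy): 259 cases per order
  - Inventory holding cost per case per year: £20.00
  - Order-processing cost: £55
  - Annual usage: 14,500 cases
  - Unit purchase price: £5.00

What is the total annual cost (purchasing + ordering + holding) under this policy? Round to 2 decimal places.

£78,169.15

Annual ordering cost = (D/Q)·S = (14,500/259) × 55 = £3,079.15
Annual holding cost  = (Q/2)·H = (259/2) × 20 = £2,590.00
Purchase cost = D·C = 14,500 × 5 = £72,500.00
Total = £3,079.15 + £2,590.00 + £72,500.00 = £78,169.15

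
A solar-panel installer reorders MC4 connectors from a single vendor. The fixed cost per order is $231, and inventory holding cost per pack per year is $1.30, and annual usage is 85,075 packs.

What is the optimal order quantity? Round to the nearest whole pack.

Q* = √(2·D·S / H) = √(2·85,075·231 / 1.3) = √30,234,346.2 ≈ 5,498.58

5,499 packs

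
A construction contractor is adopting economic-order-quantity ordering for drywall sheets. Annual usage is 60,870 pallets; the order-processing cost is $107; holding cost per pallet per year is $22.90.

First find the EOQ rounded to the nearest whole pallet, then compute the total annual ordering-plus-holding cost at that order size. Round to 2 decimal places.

$17,271.35

Optimal lot size Q* = (2 × 60,870 × $107 / $22.9)^½ ≈ 754.21 → Q = 754 pallets
Orders/yr = 60,870/754 = 80.729; ordering cost = 80.729 × $107 = $8,638.05
Average inventory = 754/2 = 377; holding cost = 377 × $22.9 = $8,633.30
Total = $8,638.05 + $8,633.30 = $17,271.35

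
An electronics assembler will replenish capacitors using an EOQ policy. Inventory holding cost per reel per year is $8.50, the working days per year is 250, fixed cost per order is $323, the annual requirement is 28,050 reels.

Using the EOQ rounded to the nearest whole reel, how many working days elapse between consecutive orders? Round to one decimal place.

13.0 days

EOQ = √(2DS/H) = √(2 × 28,050 × 323 / 8.5)
    = √(2,131,800.00) ≈ 1,460.07 → Q = 1,460 reels
Cycle time = (working days × Q)/D = (250 × 1,460) / 28,050 = 13.012 days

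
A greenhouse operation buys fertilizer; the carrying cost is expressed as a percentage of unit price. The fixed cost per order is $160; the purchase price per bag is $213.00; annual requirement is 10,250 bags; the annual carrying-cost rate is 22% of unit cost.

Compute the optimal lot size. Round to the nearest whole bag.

265 bags

H = i·C = 0.22 × $213 = $46.8600 per bag-year
EOQ = √(2DS/H) = √(2 × 10,250 × 160 / 46.86)
    = √(69,995.73) ≈ 264.57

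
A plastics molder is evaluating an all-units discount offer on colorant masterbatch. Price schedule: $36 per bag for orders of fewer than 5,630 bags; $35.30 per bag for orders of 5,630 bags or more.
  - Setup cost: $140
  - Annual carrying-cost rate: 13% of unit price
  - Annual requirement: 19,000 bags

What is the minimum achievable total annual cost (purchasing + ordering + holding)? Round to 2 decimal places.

H₁ = 13%×$36 = $4.6800;  H₂ = 13%×$35.30 = $4.5890
EOQ₁ = √(2×19,000×140/4.6800) = 1,066.19  (< 5,630, feasible at tier 1)
EOQ₂ = √(2×19,000×140/4.5890) = 1,076.71  (< 5,630 → use Q = 5,630 at tier-2 price)
TC(tier 1 (EOQ₁), Q≈1,066.2) = $688,989.75
TC(tier 2, Q≈5,630.0) = $684,090.50
Minimum at tier 2: $684,090.50

$684,090.50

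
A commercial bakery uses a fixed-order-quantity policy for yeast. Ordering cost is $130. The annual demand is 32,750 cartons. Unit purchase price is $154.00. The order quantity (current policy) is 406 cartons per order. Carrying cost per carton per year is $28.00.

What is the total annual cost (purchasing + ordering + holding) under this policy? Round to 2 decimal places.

Ordering: D/Q × S = 32,750/406 × $130 = $10,486.45
Holding:  Q/2 × H = 406/2 × $28 = $5,684.00
Purchase cost = D·C = 32,750 × 154 = $5,043,500.00
Total = $10,486.45 + $5,684.00 + $5,043,500.00 = $5,059,670.45

$5,059,670.45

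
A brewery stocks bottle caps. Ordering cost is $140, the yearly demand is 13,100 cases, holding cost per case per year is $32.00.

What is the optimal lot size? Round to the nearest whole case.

339 cases

2DS/H = 2·13,100·140/32 = 114,625.00
EOQ = √114,625.00 ≈ 338.56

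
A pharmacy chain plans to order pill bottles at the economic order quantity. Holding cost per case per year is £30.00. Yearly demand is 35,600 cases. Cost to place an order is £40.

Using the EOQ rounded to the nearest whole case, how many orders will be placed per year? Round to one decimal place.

115.6 orders per year

Optimal lot size Q* = (2 × 35,600 × £40 / £30)^½ ≈ 308.11 → Q = 308
Orders per year = D/Q = 35,600 / 308 = 115.584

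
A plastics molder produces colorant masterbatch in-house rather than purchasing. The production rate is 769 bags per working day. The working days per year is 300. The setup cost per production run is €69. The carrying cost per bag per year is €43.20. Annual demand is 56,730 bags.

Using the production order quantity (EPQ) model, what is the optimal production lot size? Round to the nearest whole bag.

490 bags

Daily demand d = 56,730/300 = 189.100; p = 769; 1 − d/p = 0.75410
EPQ = √(2DS / (H(1 − d/p)))
    = √(2 × 56,730 × 69 / (43.2 × 0.75410)) ≈ 490.22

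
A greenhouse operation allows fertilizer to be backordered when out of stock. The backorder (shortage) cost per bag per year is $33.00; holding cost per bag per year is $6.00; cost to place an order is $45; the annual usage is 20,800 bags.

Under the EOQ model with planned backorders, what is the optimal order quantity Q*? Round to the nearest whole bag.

607 bags

Q* = √(2DS/H) · √((H + b)/b)
   = √(2 × 20,800 × 45 / 6) · √((6 + 33) / 33)
   = 558.570 × 1.0871 ≈ 607.23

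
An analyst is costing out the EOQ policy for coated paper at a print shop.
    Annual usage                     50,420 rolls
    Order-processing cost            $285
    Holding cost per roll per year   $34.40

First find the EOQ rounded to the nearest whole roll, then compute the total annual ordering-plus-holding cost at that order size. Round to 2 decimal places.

EOQ = √(2DS/H) = √(2 × 50,420 × 285 / 34.4)
    = √(835,447.67) ≈ 914.03 → Q = 914 rolls
Orders/yr = 50,420/914 = 55.164; ordering cost = 55.164 × $285 = $15,721.77
Average inventory = 914/2 = 457; holding cost = 457 × $34.4 = $15,720.80
Total = $15,721.77 + $15,720.80 = $31,442.57

$31,442.57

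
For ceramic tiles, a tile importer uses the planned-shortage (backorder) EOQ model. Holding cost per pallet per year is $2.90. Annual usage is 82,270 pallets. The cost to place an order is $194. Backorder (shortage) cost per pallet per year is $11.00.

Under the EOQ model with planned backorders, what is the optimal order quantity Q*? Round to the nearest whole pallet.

Basic EOQ = √(2·82,270·194/2.9) = 3,317.704
Backorder adjustment √((H+b)/b) = √((2.9+11)/11) = 1.1241
Q* = 3,317.704 × 1.1241 ≈ 3,729.48

3,729 pallets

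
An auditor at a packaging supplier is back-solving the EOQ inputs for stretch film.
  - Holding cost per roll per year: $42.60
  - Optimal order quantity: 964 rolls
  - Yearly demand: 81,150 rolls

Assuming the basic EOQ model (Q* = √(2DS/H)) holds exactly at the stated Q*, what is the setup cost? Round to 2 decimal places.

EOQ relation: Q² = 2DS/H, so rearrange for the unknown.
S = Q²H / (2D) = 964² × 42.6 / (2 × 81,150) = 243.9187

$243.92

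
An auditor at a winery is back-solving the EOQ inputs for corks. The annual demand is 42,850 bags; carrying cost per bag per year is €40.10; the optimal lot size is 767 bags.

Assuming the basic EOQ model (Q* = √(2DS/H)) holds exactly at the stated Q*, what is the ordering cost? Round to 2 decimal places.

From Q* = √(2DS/H) ⇒ Q*² = 2DS/H.
S = Q²H / (2D) = 767² × 40.1 / (2 × 42,850) = 275.2671

€275.27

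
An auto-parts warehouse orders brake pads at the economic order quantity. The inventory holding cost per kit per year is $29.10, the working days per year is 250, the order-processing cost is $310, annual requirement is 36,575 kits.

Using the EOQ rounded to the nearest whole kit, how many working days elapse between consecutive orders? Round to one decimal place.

6.0 days

Optimal lot size Q* = (2 × 36,575 × $310 / $29.1)^½ ≈ 882.76 → Q = 883 kits
Days between orders = 250 / (D/Q) = 250 / 41.421 ≈ 6.036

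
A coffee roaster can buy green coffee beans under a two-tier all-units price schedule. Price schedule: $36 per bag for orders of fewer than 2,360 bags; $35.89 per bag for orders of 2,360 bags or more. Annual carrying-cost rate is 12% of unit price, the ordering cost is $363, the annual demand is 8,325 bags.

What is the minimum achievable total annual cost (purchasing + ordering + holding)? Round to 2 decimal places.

H₁ = 12%×$36 = $4.3200;  H₂ = 12%×$35.89 = $4.3068
EOQ₁ = √(2×8,325×363/4.3200) = 1,182.82  (< 2,360, feasible at tier 1)
EOQ₂ = √(2×8,325×363/4.3068) = 1,184.63  (< 2,360 → use Q = 2,360 at tier-2 price)
TC(tier 1 (EOQ₁), Q≈1,182.8) = $304,809.78
TC(tier 2, Q≈2,360.0) = $305,146.77
Minimum at tier 1 (EOQ₁): $304,809.78

$304,809.78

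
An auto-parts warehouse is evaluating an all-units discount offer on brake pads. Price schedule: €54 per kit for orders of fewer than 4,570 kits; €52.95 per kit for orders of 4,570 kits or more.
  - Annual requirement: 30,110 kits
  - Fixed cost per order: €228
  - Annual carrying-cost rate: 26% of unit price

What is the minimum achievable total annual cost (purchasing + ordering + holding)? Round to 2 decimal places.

H₁ = 26%×€54 = €14.0400;  H₂ = 26%×€52.95 = €13.7670
EOQ₁ = √(2×30,110×228/14.0400) = 988.90  (< 4,570, feasible at tier 1)
EOQ₂ = √(2×30,110×228/13.7670) = 998.66  (< 4,570 → use Q = 4,570 at tier-2 price)
TC(tier 1 (EOQ₁), Q≈988.9) = €1,639,824.22
TC(tier 2, Q≈4,570.0) = €1,627,284.30
Minimum at tier 2: €1,627,284.30

€1,627,284.30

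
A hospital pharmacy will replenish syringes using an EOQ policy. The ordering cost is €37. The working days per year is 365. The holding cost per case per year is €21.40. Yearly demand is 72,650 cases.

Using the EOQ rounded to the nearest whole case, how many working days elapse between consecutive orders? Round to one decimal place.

Q* = √(2·D·S / H) = √(2·72,650·37 / 21.4) = √251,219.6 ≈ 501.22 → Q = 501 cases
Cycle time = (working days × Q)/D = (365 × 501) / 72,650 = 2.517 days

2.5 days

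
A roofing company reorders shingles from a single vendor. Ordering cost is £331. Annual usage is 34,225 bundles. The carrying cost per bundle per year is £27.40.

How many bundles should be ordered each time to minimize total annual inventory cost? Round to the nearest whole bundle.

909 bundles

2DS/H = 2·34,225·331/27.4 = 826,895.99
EOQ = √826,895.99 ≈ 909.34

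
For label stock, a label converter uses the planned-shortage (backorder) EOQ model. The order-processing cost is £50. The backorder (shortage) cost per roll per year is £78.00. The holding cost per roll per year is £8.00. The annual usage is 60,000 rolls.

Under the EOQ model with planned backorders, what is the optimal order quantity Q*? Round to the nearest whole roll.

Basic EOQ = √(2·60,000·50/8) = 866.025
Backorder adjustment √((H+b)/b) = √((8+78)/78) = 1.0500
Q* = 866.025 × 1.0500 ≈ 909.35

909 rolls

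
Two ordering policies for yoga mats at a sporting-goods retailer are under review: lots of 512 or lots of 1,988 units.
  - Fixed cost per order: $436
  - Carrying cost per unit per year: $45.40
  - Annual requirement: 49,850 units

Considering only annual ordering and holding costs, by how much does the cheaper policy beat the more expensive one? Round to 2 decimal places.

For each Q, cost = (D/Q)·S + (Q/2)·H.
TC(512) = (49,850/512)×436 + (512/2)×45.4 = $54,072.79
TC(1,988) = (49,850/1,988)×436 + (1,988/2)×45.4 = $56,060.50
Cheaper: Q = 512.  Difference = $1,987.71

$1,987.71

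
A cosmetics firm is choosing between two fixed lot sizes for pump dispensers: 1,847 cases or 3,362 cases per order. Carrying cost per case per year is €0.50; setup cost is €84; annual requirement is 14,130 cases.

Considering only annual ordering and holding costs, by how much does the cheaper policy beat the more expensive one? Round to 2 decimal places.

€89.17

Annual cost at Q: ordering D·S/Q plus holding Q·H/2.
TC(1,847) = (14,130/1,847)×84 + (1,847/2)×0.5 = €1,104.37
TC(3,362) = (14,130/3,362)×84 + (3,362/2)×0.5 = €1,193.54
|ΔTC| = |€1,104.37 − €1,193.54| = €89.17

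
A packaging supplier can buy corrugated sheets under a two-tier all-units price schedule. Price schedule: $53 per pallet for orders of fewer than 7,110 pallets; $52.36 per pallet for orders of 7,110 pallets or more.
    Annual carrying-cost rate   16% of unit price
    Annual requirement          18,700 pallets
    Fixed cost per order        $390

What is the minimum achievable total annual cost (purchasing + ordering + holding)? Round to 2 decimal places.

H₁ = 16%×$53 = $8.4800;  H₂ = 16%×$52.36 = $8.3776
EOQ₁ = √(2×18,700×390/8.4800) = 1,311.51  (< 7,110, feasible at tier 1)
EOQ₂ = √(2×18,700×390/8.3776) = 1,319.50  (< 7,110 → use Q = 7,110 at tier-2 price)
TC(tier 1 (EOQ₁), Q≈1,311.5) = $1,002,221.57
TC(tier 2, Q≈7,110.0) = $1,009,940.11
Minimum at tier 1 (EOQ₁): $1,002,221.57

$1,002,221.57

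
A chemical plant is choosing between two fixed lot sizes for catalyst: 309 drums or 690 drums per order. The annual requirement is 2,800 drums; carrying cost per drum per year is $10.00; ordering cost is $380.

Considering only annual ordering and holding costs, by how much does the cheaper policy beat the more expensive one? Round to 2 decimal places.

$3.66

TC(Q) = (D/Q)S + (Q/2)H
TC(309) = (2,800/309)×380 + (309/2)×10 = $4,988.37
TC(690) = (2,800/690)×380 + (690/2)×10 = $4,992.03
Lots of 309 are cheaper by $3.66.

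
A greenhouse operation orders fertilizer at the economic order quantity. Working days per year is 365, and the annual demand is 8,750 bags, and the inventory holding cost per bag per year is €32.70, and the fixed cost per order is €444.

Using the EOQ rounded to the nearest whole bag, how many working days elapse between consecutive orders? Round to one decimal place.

2DS/H = 2·8,750·444/32.7 = 237,614.68
EOQ = √237,614.68 ≈ 487.46 → Q = 487 bags
Cycle time = (working days × Q)/D = (365 × 487) / 8,750 = 20.315 days

20.3 days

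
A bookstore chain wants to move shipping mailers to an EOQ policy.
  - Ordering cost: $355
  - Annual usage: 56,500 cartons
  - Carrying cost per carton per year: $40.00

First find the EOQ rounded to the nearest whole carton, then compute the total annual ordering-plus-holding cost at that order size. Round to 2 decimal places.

$40,057.46

EOQ = √(2DS/H) = √(2 × 56,500 × 355 / 40)
    = √(1,002,875.00) ≈ 1,001.44 → Q = 1,001 cartons
Annual ordering cost = (D/Q)·S = (56,500/1,001) × 355 = $20,037.46
Annual holding cost  = (Q/2)·H = (1,001/2) × 40 = $20,020.00
Total = $20,037.46 + $20,020.00 = $40,057.46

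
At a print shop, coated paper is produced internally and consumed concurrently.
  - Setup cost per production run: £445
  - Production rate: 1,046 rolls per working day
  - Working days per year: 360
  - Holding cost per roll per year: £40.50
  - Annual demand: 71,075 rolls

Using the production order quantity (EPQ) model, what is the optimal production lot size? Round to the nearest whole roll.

d = 71,075/360 = 197.4306 rolls/day;  effective holding cost H(1 − d/p) = 40.5·(1 − 197.4306/1046) = 32.85570
Q* = √(2DS / H_eff) = √(2·71,075·445 / 32.85570) ≈ 1,387.55

1,388 rolls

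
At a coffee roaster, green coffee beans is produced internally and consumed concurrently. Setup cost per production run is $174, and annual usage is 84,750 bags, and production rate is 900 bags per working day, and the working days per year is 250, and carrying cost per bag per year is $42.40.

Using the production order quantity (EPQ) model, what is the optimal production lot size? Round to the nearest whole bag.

Daily demand d = 84,750/250 = 339.000; p = 900; 1 − d/p = 0.62333
EPQ = √(2DS / (H(1 − d/p)))
    = √(2 × 84,750 × 174 / (42.4 × 0.62333)) ≈ 1,056.37

1,056 bags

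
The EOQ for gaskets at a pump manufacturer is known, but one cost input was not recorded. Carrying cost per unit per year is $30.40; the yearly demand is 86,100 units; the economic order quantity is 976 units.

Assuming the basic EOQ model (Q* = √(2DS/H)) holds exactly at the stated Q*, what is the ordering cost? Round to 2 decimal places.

$168.17

From Q* = √(2DS/H) ⇒ Q*² = 2DS/H.
S = Q²H / (2D) = 976² × 30.4 / (2 × 86,100) = 168.1667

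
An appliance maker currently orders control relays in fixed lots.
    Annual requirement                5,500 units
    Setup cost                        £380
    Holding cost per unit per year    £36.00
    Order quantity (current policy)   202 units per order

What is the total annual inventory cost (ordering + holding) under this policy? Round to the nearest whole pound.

£13,983

Annual ordering cost = (D/Q)·S = (5,500/202) × 380 = £10,346.53
Annual holding cost  = (Q/2)·H = (202/2) × 36 = £3,636.00
Total = £10,346.53 + £3,636.00 = £13,982.53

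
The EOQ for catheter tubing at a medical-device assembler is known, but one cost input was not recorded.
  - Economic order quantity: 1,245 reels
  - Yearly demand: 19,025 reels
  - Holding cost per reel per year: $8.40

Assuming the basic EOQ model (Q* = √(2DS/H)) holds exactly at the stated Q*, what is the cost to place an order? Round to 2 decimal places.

From Q* = √(2DS/H) ⇒ Q*² = 2DS/H.
S = Q²H / (2D) = 1,245² × 8.4 / (2 × 19,025) = 342.1869

$342.19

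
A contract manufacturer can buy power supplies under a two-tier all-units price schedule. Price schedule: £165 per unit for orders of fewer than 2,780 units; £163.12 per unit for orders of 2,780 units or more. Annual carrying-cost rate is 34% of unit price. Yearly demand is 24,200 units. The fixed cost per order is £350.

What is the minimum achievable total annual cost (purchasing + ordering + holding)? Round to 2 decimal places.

H₁ = 34%×£165 = £56.1000;  H₂ = 34%×£163.12 = £55.4608
EOQ₁ = √(2×24,200×350/56.1000) = 549.51  (< 2,780, feasible at tier 1)
EOQ₂ = √(2×24,200×350/55.4608) = 552.67  (< 2,780 → use Q = 2,780 at tier-2 price)
TC(tier 1 (EOQ₁), Q≈549.5) = £4,023,827.49
TC(tier 2, Q≈2,780.0) = £4,027,641.27
Minimum at tier 1 (EOQ₁): £4,023,827.49

£4,023,827.49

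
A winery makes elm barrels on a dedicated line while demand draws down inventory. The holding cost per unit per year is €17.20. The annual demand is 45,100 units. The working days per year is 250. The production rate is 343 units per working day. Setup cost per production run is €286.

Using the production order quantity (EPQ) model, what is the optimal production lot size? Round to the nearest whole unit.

1,779 units

d = 45,100/250 = 180.4000 units/day;  effective holding cost H(1 − d/p) = 17.2·(1 − 180.4000/343) = 8.15370
Q* = √(2DS / H_eff) = √(2·45,100·286 / 8.15370) ≈ 1,778.73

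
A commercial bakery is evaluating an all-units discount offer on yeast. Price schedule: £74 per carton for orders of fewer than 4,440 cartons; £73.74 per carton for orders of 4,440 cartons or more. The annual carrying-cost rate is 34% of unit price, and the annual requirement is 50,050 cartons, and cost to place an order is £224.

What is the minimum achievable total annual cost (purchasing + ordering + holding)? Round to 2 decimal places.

£3,727,451.79

H₁ = 34%×£74 = £25.1600;  H₂ = 34%×£73.74 = £25.0716
EOQ₁ = √(2×50,050×224/25.1600) = 944.03  (< 4,440, feasible at tier 1)
EOQ₂ = √(2×50,050×224/25.0716) = 945.69  (< 4,440 → use Q = 4,440 at tier-2 price)
TC(tier 1 (EOQ₁), Q≈944.0) = £3,727,451.79
TC(tier 2, Q≈4,440.0) = £3,748,871.00
Minimum at tier 1 (EOQ₁): £3,727,451.79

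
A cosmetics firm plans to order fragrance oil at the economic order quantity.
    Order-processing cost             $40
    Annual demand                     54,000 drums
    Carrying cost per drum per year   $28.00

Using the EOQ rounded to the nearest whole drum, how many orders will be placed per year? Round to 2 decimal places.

137.40 orders per year

Optimal lot size Q* = (2 × 54,000 × $40 / $28)^½ ≈ 392.79 → Q = 393
N = D/Q = 54,000/393 ≈ 137.405 orders/yr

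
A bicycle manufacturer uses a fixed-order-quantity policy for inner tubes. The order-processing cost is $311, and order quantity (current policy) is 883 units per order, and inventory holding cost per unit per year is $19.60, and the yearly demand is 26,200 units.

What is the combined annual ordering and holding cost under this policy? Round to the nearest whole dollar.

$17,881

Annual ordering cost = (D/Q)·S = (26,200/883) × 311 = $9,227.86
Annual holding cost  = (Q/2)·H = (883/2) × 19.6 = $8,653.40
Total = $9,227.86 + $8,653.40 = $17,881.26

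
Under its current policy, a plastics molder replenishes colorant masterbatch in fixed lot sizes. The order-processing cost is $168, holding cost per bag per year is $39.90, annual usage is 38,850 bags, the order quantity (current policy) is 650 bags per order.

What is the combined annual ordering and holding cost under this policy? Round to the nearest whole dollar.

Ordering: D/Q × S = 38,850/650 × $168 = $10,041.23
Holding:  Q/2 × H = 650/2 × $39.9 = $12,967.50
Total = $10,041.23 + $12,967.50 = $23,008.73

$23,009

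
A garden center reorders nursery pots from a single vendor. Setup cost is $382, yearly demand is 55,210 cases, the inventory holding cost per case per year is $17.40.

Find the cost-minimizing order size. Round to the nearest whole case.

Q* = √(2·D·S / H) = √(2·55,210·382 / 17.4) = √2,424,163.2 ≈ 1,556.97

1,557 cases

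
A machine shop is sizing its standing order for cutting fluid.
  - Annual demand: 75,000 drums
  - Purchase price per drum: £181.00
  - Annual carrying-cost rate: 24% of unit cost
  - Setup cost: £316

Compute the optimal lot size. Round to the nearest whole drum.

1,045 drums

Carrying cost H = £181 × 24% = £43.4400/drum/yr
EOQ = √(2DS/H) = √(2 × 75,000 × 316 / 43.44)
    = √(1,091,160.22) ≈ 1,044.59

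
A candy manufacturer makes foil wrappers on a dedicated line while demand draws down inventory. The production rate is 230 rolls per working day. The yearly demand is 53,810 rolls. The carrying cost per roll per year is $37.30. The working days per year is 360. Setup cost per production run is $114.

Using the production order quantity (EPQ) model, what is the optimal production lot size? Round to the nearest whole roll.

d = 53,810/360 = 149.4722 rolls/day;  effective holding cost H(1 − d/p) = 37.3·(1 − 149.4722/230) = 13.05950
Q* = √(2DS / H_eff) = √(2·53,810·114 / 13.05950) ≈ 969.25

969 rolls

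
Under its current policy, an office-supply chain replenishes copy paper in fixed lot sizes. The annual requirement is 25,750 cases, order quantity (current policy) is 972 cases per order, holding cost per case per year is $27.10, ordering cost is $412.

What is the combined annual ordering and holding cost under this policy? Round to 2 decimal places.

Orders/yr = 25,750/972 = 26.492; ordering cost = 26.492 × $412 = $10,914.61
Average inventory = 972/2 = 486; holding cost = 486 × $27.1 = $13,170.60
Total = $10,914.61 + $13,170.60 = $24,085.21

$24,085.21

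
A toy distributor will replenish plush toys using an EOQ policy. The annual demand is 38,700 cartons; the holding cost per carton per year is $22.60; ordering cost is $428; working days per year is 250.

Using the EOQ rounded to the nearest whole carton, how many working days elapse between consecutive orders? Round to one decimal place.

7.8 days

Optimal lot size Q* = (2 × 38,700 × $428 / $22.6)^½ ≈ 1,210.70 → Q = 1,211 cartons
Cycle time = (working days × Q)/D = (250 × 1,211) / 38,700 = 7.823 days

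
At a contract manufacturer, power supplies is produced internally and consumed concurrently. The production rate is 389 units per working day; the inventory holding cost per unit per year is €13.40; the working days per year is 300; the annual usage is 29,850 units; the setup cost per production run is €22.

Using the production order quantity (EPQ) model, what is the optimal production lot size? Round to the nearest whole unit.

Daily demand d = 29,850/300 = 99.500; p = 389; 1 − d/p = 0.74422
EPQ = √(2DS / (H(1 − d/p)))
    = √(2 × 29,850 × 22 / (13.4 × 0.74422)) ≈ 362.91

363 units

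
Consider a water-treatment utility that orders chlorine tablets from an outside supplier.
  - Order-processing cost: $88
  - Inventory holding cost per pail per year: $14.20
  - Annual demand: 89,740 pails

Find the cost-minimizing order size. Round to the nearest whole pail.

1,055 pails

Q* = √(2·D·S / H) = √(2·89,740·88 / 14.2) = √1,112,270.4 ≈ 1,054.64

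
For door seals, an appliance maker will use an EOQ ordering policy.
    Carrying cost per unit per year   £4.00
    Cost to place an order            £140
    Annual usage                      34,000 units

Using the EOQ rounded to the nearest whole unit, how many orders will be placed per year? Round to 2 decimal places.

Q* = √(2·D·S / H) = √(2·34,000·140 / 4) = √2,380,000.0 ≈ 1,542.72 → Q = 1,543
N = D/Q = 34,000/1,543 ≈ 22.035 orders/yr

22.03 orders per year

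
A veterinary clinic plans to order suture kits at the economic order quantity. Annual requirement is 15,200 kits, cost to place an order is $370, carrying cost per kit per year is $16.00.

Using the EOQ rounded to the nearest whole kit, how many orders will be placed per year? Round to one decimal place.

2DS/H = 2·15,200·370/16 = 703,000.00
EOQ = √703,000.00 ≈ 838.45 → Q = 838
Orders per year = D/Q = 15,200 / 838 = 18.138

18.1 orders per year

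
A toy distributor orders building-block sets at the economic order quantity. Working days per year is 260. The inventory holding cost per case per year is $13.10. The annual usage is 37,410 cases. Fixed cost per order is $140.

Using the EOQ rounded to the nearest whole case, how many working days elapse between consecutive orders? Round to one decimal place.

6.2 days

2DS/H = 2·37,410·140/13.1 = 799,603.05
EOQ = √799,603.05 ≈ 894.21 → Q = 894 cases
T = Q/D × 260 days = 894/37,410 × 260 = 6.213 days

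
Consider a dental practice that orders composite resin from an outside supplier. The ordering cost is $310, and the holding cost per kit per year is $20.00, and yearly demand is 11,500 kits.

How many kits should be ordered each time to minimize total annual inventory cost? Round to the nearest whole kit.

Optimal lot size Q* = (2 × 11,500 × $310 / $20)^½ ≈ 597.08

597 kits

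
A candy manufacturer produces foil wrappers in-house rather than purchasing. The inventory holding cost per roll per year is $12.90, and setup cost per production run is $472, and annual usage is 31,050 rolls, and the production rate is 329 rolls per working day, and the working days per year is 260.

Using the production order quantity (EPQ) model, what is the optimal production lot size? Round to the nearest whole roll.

1,889 rolls

d = 31,050/260 = 119.4231 rolls/day;  effective holding cost H(1 − d/p) = 12.9·(1 − 119.4231/329) = 8.21745
Q* = √(2DS / H_eff) = √(2·31,050·472 / 8.21745) ≈ 1,888.64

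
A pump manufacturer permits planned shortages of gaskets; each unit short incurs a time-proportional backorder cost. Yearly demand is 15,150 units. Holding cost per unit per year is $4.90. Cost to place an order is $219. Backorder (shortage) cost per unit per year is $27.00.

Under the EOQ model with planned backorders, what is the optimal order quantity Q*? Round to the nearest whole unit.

Q* = √(2DS/H) · √((H + b)/b)
   = √(2 × 15,150 × 219 / 4.9) · √((4.9 + 27) / 27)
   = 1,163.712 × 1.0870 ≈ 1,264.91

1,265 units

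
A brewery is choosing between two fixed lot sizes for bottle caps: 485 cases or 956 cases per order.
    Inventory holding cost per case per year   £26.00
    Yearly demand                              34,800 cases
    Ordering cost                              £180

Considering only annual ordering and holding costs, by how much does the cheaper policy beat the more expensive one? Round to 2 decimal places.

For each Q, cost = (D/Q)·S + (Q/2)·H.
TC(485) = (34,800/485)×180 + (485/2)×26 = £19,220.46
TC(956) = (34,800/956)×180 + (956/2)×26 = £18,980.30
|ΔTC| = |£19,220.46 − £18,980.30| = £240.16

£240.16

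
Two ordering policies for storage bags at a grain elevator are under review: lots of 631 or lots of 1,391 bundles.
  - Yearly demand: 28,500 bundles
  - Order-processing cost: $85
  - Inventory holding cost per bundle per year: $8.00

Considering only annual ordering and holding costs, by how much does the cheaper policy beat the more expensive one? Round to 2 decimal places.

For each Q, cost = (D/Q)·S + (Q/2)·H.
TC(631) = (28,500/631)×85 + (631/2)×8 = $6,363.14
TC(1,391) = (28,500/1,391)×85 + (1,391/2)×8 = $7,305.55
Lots of 631 are cheaper by $942.41.

$942.41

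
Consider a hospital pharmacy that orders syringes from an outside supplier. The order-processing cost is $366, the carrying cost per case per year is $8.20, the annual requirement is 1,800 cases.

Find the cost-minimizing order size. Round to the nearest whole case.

2DS/H = 2·1,800·366/8.2 = 160,682.93
EOQ = √160,682.93 ≈ 400.85

401 cases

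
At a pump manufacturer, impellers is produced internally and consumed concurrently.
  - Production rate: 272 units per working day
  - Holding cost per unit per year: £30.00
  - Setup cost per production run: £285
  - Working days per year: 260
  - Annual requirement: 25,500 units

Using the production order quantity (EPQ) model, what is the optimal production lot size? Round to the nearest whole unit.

Daily demand d = 25,500/260 = 98.077; p = 272; 1 − d/p = 0.63942
EPQ = √(2DS / (H(1 − d/p)))
    = √(2 × 25,500 × 285 / (30 × 0.63942)) ≈ 870.47

870 units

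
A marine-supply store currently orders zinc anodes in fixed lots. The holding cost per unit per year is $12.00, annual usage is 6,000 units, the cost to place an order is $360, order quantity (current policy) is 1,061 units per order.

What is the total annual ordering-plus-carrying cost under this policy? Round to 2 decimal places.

Ordering: D/Q × S = 6,000/1,061 × $360 = $2,035.82
Holding:  Q/2 × H = 1,061/2 × $12 = $6,366.00
Total = $2,035.82 + $6,366.00 = $8,401.82

$8,401.82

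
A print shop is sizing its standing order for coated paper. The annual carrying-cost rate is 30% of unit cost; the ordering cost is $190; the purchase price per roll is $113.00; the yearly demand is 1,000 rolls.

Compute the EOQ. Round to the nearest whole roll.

106 rolls

Carrying cost H = $113 × 30% = $33.9000/roll/yr
Q* = √(2·D·S / H) = √(2·1,000·190 / 33.9) = √11,209.4 ≈ 105.87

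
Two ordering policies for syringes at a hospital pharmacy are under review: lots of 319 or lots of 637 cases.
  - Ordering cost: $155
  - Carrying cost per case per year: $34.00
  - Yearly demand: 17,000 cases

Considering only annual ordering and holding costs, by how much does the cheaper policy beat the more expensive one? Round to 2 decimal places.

$1,282.39

TC(Q) = (D/Q)S + (Q/2)H
TC(319) = (17,000/319)×155 + (319/2)×34 = $13,683.19
TC(637) = (17,000/637)×155 + (637/2)×34 = $14,965.58
Cheaper: Q = 319.  Difference = $1,282.39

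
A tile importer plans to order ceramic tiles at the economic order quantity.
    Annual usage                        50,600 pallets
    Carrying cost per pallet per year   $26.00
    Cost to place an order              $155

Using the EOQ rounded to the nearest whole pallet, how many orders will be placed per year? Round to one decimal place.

EOQ = √(2DS/H) = √(2 × 50,600 × 155 / 26)
    = √(603,307.69) ≈ 776.73 → Q = 777
Orders per year = D/Q = 50,600 / 777 = 65.122

65.1 orders per year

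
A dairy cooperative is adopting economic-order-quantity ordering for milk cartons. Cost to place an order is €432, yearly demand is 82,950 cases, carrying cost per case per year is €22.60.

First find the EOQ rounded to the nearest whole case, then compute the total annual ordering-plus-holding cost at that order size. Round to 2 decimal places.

€40,245.68

EOQ = √(2DS/H) = √(2 × 82,950 × 432 / 22.6)
    = √(3,171,185.84) ≈ 1,780.78 → Q = 1,781 cases
Orders/yr = 82,950/1,781 = 46.575; ordering cost = 46.575 × €432 = €20,120.38
Average inventory = 1,781/2 = 890.5; holding cost = 890.5 × €22.6 = €20,125.30
Total = €20,120.38 + €20,125.30 = €40,245.68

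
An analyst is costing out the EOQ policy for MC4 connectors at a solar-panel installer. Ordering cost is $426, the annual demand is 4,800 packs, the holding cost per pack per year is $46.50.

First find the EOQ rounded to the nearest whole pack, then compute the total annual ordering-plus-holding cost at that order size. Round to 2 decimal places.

$13,790.10

Optimal lot size Q* = (2 × 4,800 × $426 / $46.5)^½ ≈ 296.56 → Q = 297 packs
Ordering: D/Q × S = 4,800/297 × $426 = $6,884.85
Holding:  Q/2 × H = 297/2 × $46.5 = $6,905.25
Total = $6,884.85 + $6,905.25 = $13,790.10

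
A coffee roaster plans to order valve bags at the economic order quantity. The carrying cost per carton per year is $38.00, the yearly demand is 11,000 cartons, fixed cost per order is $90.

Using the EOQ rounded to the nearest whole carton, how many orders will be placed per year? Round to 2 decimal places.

Q* = √(2·D·S / H) = √(2·11,000·90 / 38) = √52,105.3 ≈ 228.27 → Q = 228
N = D/Q = 11,000/228 ≈ 48.246 orders/yr

48.25 orders per year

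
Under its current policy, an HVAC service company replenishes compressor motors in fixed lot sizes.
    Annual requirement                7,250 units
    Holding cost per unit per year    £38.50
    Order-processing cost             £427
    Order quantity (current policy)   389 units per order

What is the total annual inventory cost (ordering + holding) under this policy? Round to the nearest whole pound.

Orders/yr = 7,250/389 = 18.638; ordering cost = 18.638 × £427 = £7,958.23
Average inventory = 389/2 = 194.5; holding cost = 194.5 × £38.5 = £7,488.25
Total = £7,958.23 + £7,488.25 = £15,446.48

£15,446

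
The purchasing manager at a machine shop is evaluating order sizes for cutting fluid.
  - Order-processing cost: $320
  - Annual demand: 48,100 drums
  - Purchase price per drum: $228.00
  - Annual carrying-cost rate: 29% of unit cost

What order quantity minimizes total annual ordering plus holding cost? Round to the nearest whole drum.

Holding cost per drum per year: H = 29% × $228 = $66.1200
Q* = √(2·D·S / H) = √(2·48,100·320 / 66.12) = √465,577.7 ≈ 682.33

682 drums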